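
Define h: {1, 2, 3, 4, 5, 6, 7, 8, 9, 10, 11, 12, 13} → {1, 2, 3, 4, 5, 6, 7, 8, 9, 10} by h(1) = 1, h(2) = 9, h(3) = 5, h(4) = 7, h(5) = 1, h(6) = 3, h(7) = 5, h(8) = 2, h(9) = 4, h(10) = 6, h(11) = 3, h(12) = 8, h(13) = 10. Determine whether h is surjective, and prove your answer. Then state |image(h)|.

Every element of the codomain has a preimage: 1 = h(1), 2 = h(8), 3 = h(6), 4 = h(9), 5 = h(3), 6 = h(10), 7 = h(4), 8 = h(12), 9 = h(2), 10 = h(13).
So h is surjective.
The image of h is {1, 2, 3, 4, 5, 6, 7, 8, 9, 10}, which has 10 elements.

10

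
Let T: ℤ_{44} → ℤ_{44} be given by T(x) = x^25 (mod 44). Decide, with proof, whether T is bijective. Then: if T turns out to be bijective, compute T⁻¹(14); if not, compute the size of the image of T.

T(1) = 1^25 = 1.
T(5): Repeated squaring mod 44: 5^1 ≡ 5, 5^2 ≡ 5² = 25, 5^4 ≡ 25² = 625 ≡ 9, 5^8 ≡ 9² = 81 ≡ 37, 5^16 ≡ 37² = 1369 ≡ 5. Since 25 = 16 + 8 + 1, 5^25 ≡ 5·37·5: 5·37 = 185 ≡ 9, then 9·5 = 45 ≡ 1. So 5^25 ≡ 1 (mod 44).
So T(1) = T(5) = 1 while 1 ≠ 5, hence T is not injective, hence not bijective.
Since T is not bijective, we determine |image(T)|. Computing x^25 mod 44 for each x (by repeated squaring, reducing mod 44 at every step), the values T(0), T(1), …, T(43) are: 0, 1, 32, 23, 12, 1, 32, 43, 32, 1, 32, 11, 12, 21, 12, 23, 12, 21, 32, 43, 12, 21, 0, 23, 32, 1, 12, 23, 32, 21, 32, 23, 32, 33, 12, 43, 12, 1, 12, 43, 32, 21, 12, 43.
The distinct values are {0, 1, 11, 12, 21, 23, 32, 33, 43}; there are 9 of them.

9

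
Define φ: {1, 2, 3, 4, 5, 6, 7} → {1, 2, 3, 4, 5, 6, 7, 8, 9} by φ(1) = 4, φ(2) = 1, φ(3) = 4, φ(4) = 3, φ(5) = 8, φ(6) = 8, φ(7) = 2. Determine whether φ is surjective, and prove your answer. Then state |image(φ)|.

No element maps to 5, so φ is not surjective.
The image of φ is {1, 2, 3, 4, 8}, which has 5 elements.

5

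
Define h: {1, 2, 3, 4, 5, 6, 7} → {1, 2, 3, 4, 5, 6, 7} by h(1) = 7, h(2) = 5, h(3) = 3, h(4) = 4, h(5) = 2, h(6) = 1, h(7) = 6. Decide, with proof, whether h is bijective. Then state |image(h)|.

7

The values 7, 5, 3, 4, 2, 1, 6 are a permutation of {1, 2, 3, 4, 5, 6, 7}: each element appears exactly once.
So h is injective and surjective, hence bijective.
The image of h is {1, 2, 3, 4, 5, 6, 7}, which has 7 elements.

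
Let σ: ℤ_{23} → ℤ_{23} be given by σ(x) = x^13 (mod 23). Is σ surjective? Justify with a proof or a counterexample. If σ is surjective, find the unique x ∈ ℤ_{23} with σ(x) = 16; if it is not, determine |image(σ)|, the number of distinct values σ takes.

Since 23 is prime, the nonzero elements of ℤ_{23} form a cyclic group of order 22.
As gcd(13, 22) = 1, raising to the 13th power is a bijection on this group: if s^13 ≡ t^13 then (st^{−1})^13 = 1, and the only element of order dividing gcd(13, 22) = 1 is 1, so s = t.
With σ(0) = 0 this makes σ injective on all of ℤ_{23}, hence bijective (finite equal-size domain and codomain). In particular σ is surjective.
Since σ is surjective, we find the preimage of 16. The inverse of x ↦ x^13 on (ℤ_{23})^× is x ↦ x^17, because 13·17 = 221 = 10·22 + 1 ≡ 1 (mod 22) and x^{22} = 1 for x ≠ 0 (Fermat). So σ⁻¹(16) = 16^17 mod 23.
Repeated squaring mod 23: 16^1 ≡ 16, 16^2 ≡ 16² = 256 ≡ 3, 16^4 ≡ 3² = 9, 16^8 ≡ 9² = 81 ≡ 12, 16^16 ≡ 12² = 144 ≡ 6. Since 17 = 16 + 1, 16^17 ≡ 6·16: 6·16 = 96 ≡ 4. So 16^17 ≡ 4 (mod 23).
Hence σ⁻¹(16) = 4.

4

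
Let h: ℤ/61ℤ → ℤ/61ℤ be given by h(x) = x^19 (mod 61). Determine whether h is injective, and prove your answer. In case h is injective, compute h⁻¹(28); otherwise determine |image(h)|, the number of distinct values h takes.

24

Since 61 is prime, the nonzero elements of ℤ/61ℤ form a cyclic group of order 60.
As gcd(19, 60) = 1, raising to the 19th power is a bijection on this group: if x_1^19 ≡ x_2^19 then (x_1x_2^{−1})^19 = 1, and the only element of order dividing gcd(19, 60) = 1 is 1, so x_1 = x_2.
With h(0) = 0 this makes h injective on all of ℤ/61ℤ, hence bijective (finite equal-size domain and codomain). In particular h is injective.
Since h is injective, we find the preimage of 28. The inverse of x ↦ x^19 on (ℤ/61ℤ)^× is x ↦ x^19, because 19·19 = 361 = 6·60 + 1 ≡ 1 (mod 60) and x^{60} = 1 for x ≠ 0 (Fermat). So h⁻¹(28) = 28^19 mod 61.
Repeated squaring mod 61: 28^1 ≡ 28, 28^2 ≡ 28² = 784 ≡ 52, 28^4 ≡ 52² = 2704 ≡ 20, 28^8 ≡ 20² = 400 ≡ 34, 28^16 ≡ 34² = 1156 ≡ 58. Since 19 = 16 + 2 + 1, 28^19 ≡ 58·52·28: 58·52 = 3016 ≡ 27, then 27·28 = 756 ≡ 24. So 28^19 ≡ 24 (mod 61).
Hence h⁻¹(28) = 24.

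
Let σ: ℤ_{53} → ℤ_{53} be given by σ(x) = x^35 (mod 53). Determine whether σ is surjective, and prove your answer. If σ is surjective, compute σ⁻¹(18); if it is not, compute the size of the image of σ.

2

Since 53 is prime, the nonzero elements of ℤ_{53} form a cyclic group of order 52.
As gcd(35, 52) = 1, raising to the 35th power is a bijection on this group: if a^35 ≡ b^35 then (ab^{−1})^35 = 1, and the only element of order dividing gcd(35, 52) = 1 is 1, so a = b.
With σ(0) = 0 this makes σ injective on all of ℤ_{53}, hence bijective (finite equal-size domain and codomain). In particular σ is surjective.
Since σ is surjective, we find the preimage of 18. The inverse of x ↦ x^35 on (ℤ_{53})^× is x ↦ x^3, because 35·3 = 105 = 2·52 + 1 ≡ 1 (mod 52) and x^{52} = 1 for x ≠ 0 (Fermat). So σ⁻¹(18) = 18^3 mod 53.
Repeated squaring mod 53: 18^1 ≡ 18, 18^2 ≡ 18² = 324 ≡ 6. Since 3 = 2 + 1, 18^3 ≡ 6·18: 6·18 = 108 ≡ 2. So 18^3 ≡ 2 (mod 53).
Hence σ⁻¹(18) = 2.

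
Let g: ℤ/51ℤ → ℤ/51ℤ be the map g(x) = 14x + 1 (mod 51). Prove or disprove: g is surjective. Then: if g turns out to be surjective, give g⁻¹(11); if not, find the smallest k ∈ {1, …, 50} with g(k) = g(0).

Since gcd(14, 51) = 1, 14 is invertible modulo 51. Euclid's algorithm: 51 = 3·14 + 9, 14 = 1·9 + 5, 9 = 1·5 + 4, 5 = 1·4 + 1; back-substituting gives 1 = 11·14 − 3·51, so 14⁻¹ ≡ 11 (mod 51).
For any y ∈ ℤ/51ℤ, x = 11(y − 1) mod 51 satisfies g(x) = 14·11(y − 1) + 1 ≡ y (since 14·11 ≡ 1 mod 51). So every y has a preimage.
So g is surjective.
Since g is surjective, we find g⁻¹(11): we need 14x ≡ 11 − 1 ≡ 10 (mod 51). Using 14⁻¹ = 11: x ≡ 11·10 = 110 = 2·51 + 8, so x = 8.
Check: g(8) = 14·8 + 1 = 113 = 2·51 + 11 ≡ 11 (mod 51).

8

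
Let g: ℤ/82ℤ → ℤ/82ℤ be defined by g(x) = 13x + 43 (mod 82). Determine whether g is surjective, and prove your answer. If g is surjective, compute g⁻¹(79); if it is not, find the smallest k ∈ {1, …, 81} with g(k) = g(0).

28

Since gcd(13, 82) = 1, 13 is invertible modulo 82. Euclid's algorithm: 82 = 6·13 + 4, 13 = 3·4 + 1; back-substituting gives 1 = 19·13 − 3·82, so 13⁻¹ ≡ 19 (mod 82).
For any y ∈ ℤ/82ℤ, x = 19(y − 43) mod 82 satisfies g(x) = 13·19(y − 43) + 43 ≡ y (since 13·19 ≡ 1 mod 82). So every y has a preimage.
So g is surjective.
Since g is surjective, we compute g⁻¹(79): solve 13x + 43 ≡ 79 (mod 82), i.e. 13x ≡ 36 (mod 82).
Multiplying by 13⁻¹ = 19 gives x ≡ 19·36 = 684 = 8·82 + 28 ≡ 28 (mod 82).
Check: g(28) = 13·28 + 43 = 407 = 4·82 + 79 ≡ 79 (mod 82).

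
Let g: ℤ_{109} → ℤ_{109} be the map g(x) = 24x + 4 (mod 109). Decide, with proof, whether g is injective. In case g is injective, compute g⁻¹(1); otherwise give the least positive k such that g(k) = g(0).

68

Suppose g(x_1) = g(x_2) in ℤ_{109}. Then 24x_1 + 4 ≡ 24x_2 + 4 (mod 109), thus 24(x_1 − x_2) ≡ 0 (mod 109).
Since gcd(24, 109) = 1, 24 is invertible modulo 109, therefore x_1 − x_2 ≡ 0 (mod 109), i.e. x_1 = x_2.
So g is injective.
We now compute 24⁻¹ mod 109 explicitly. Euclid's algorithm: 109 = 4·24 + 13, 24 = 1·13 + 11, 13 = 1·11 + 2, 11 = 5·2 + 1; back-substituting gives 1 = 50·24 − 11·109, so 24⁻¹ ≡ 50 (mod 109).
Since g is injective, we find g⁻¹(1): we need 24x ≡ 1 − 4 ≡ 106 (mod 109). Using 24⁻¹ = 50: x ≡ 50·106 = 5300 = 48·109 + 68, so x = 68.
Check: g(68) = 24·68 + 4 = 1636 = 15·109 + 1 ≡ 1 (mod 109).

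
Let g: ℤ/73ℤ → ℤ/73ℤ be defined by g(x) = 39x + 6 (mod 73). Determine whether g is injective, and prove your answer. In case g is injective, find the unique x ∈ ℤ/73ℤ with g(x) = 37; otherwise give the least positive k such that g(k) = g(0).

Suppose g(s) = g(t) in ℤ/73ℤ. Then 39s + 6 ≡ 39t + 6 (mod 73), thus 39(s − t) ≡ 0 (mod 73).
Since gcd(39, 73) = 1, 39 is invertible modulo 73, therefore s − t ≡ 0 (mod 73), i.e. s = t.
Thus g is injective.
We now compute 39⁻¹ mod 73 explicitly. Euclid's algorithm: 73 = 1·39 + 34, 39 = 1·34 + 5, 34 = 6·5 + 4, 5 = 1·4 + 1; back-substituting gives 1 = 15·39 − 8·73, so 39⁻¹ ≡ 15 (mod 73).
Since g is injective, we compute g⁻¹(37): solve 39x + 6 ≡ 37 (mod 73), i.e. 39x ≡ 31 (mod 73).
Multiplying by 39⁻¹ = 15 gives x ≡ 15·31 = 465 = 6·73 + 27 ≡ 27 (mod 73).
Check: g(27) = 39·27 + 6 = 1059 = 14·73 + 37 ≡ 37 (mod 73).

27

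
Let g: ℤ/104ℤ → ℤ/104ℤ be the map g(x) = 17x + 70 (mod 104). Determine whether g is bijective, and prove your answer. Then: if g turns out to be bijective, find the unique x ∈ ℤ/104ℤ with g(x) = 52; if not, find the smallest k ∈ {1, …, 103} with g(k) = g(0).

Recall that g is injective if g(s) = g(t) implies s = t.
If g(s) = g(t), then 17s ≡ 17t (mod 104). Because gcd(17, 104) = 1, we may cancel 17 to get s ≡ t (mod 104).
We now compute 17⁻¹ mod 104 explicitly. Euclid's algorithm: 104 = 6·17 + 2, 17 = 8·2 + 1; back-substituting gives 1 = 49·17 − 8·104, so 17⁻¹ ≡ 49 (mod 104).
Then y ↦ 49(y − 70) is a two-sided inverse to g, so every y ∈ ℤ/104ℤ has a preimage.
Thus g is bijective.
Since g is bijective, we find g⁻¹(52): we need 17x ≡ 52 − 70 ≡ 86 (mod 104). Using 17⁻¹ = 49: x ≡ 49·86 = 4214 = 40·104 + 54, so x = 54.
Check: g(54) = 17·54 + 70 = 988 = 9·104 + 52 ≡ 52 (mod 104).

54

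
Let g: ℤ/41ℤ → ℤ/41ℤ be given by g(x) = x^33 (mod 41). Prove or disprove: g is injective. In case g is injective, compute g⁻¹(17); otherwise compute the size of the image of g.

6

Since 41 is prime, the nonzero elements of ℤ/41ℤ form a cyclic group of order 40.
As gcd(33, 40) = 1, raising to the 33rd power is a bijection on this group: if a^33 ≡ b^33 then (ab^{−1})^33 = 1, and the only element of order dividing gcd(33, 40) = 1 is 1, so a = b.
With g(0) = 0 this makes g injective on all of ℤ/41ℤ, hence bijective (finite equal-size domain and codomain). In particular g is injective.
Since g is injective, we find the preimage of 17. The inverse of x ↦ x^33 on (ℤ/41ℤ)^× is x ↦ x^17, because 33·17 = 561 = 14·40 + 1 ≡ 1 (mod 40) and x^{40} = 1 for x ≠ 0 (Fermat). So g⁻¹(17) = 17^17 mod 41.
Repeated squaring mod 41: 17^1 ≡ 17, 17^2 ≡ 17² = 289 ≡ 2, 17^4 ≡ 2² = 4, 17^8 ≡ 4² = 16, 17^16 ≡ 16² = 256 ≡ 10. Since 17 = 16 + 1, 17^17 ≡ 10·17: 10·17 = 170 ≡ 6. So 17^17 ≡ 6 (mod 41).
Hence g⁻¹(17) = 6.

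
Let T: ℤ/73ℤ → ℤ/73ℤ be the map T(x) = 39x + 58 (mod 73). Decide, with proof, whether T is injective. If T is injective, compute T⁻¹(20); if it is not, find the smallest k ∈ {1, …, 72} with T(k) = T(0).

Suppose T(u) = T(v) in ℤ/73ℤ. Then 39u + 58 ≡ 39v + 58 (mod 73), so 39(u − v) ≡ 0 (mod 73).
Since gcd(39, 73) = 1, 39 is invertible modulo 73, thus u − v ≡ 0 (mod 73), i.e. u = v.
So T is injective.
We now compute 39⁻¹ mod 73 explicitly. Euclid's algorithm: 73 = 1·39 + 34, 39 = 1·34 + 5, 34 = 6·5 + 4, 5 = 1·4 + 1; back-substituting gives 1 = 15·39 − 8·73, so 39⁻¹ ≡ 15 (mod 73).
Since T is injective, we find T⁻¹(20): we need 39x ≡ 20 − 58 ≡ 35 (mod 73). Using 39⁻¹ = 15: x ≡ 15·35 = 525 = 7·73 + 14, so x = 14.
Check: T(14) = 39·14 + 58 = 604 = 8·73 + 20 ≡ 20 (mod 73).

14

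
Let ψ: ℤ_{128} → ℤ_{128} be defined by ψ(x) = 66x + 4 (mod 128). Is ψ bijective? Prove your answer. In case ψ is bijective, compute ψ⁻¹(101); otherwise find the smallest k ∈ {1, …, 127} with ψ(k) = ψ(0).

Recall that ψ is injective if ψ(u) = ψ(v) implies u = v.
We have gcd(66, 128) = 2 > 1. Taking u = 0 and v = 64: ψ(0) = 4 and ψ(64) = 66·64 + 4 = 4228 ≡ 4 (mod 128).
So ψ(0) = ψ(64) while 0 ≠ 64, so ψ is not injective, hence not bijective.
Since ψ is not bijective, we find the least positive k with ψ(k) = ψ(0): this means 66k ≡ 0 (mod 128), i.e. 128 ∣ 66k. Since gcd(66, 128) = 2, dividing through by 2 this holds exactly when 64 ∣ 33k, and as gcd(33, 64) = 1, exactly when 64 ∣ k.
The smallest positive such k is 64.

64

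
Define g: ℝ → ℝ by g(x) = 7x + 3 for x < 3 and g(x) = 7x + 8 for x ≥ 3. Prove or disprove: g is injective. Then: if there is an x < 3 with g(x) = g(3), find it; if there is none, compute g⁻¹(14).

Both pieces are strictly increasing (slopes 7 and 7), so each is injective on its own interval.
The left piece maps (−∞, 3) onto (−∞, 24); the right piece maps [3, ∞) onto [29, ∞).
These images are disjoint, so no value is attained by both pieces. So g is injective.
Because the two images are disjoint, no x < 3 has g(x) = g(3), so we compute g⁻¹(14): 14 lies in (−∞, 24), so solve 7x + 3 = 14: x = (14 − 3)/7 = 11/7.

11/7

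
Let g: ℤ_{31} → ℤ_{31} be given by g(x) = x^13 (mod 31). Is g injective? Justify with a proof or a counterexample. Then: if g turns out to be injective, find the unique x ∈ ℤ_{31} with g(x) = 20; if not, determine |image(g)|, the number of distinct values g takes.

18

Since 31 is prime, the nonzero elements of ℤ_{31} form a cyclic group of order 30.
As gcd(13, 30) = 1, raising to the 13th power is a bijection on this group: if x_1^13 ≡ x_2^13 then (x_1x_2^{−1})^13 = 1, and the only element of order dividing gcd(13, 30) = 1 is 1, so x_1 = x_2.
With g(0) = 0 this makes g injective on all of ℤ_{31}, hence bijective (finite equal-size domain and codomain). In particular g is injective.
Since g is injective, we find the preimage of 20. The inverse of x ↦ x^13 on (ℤ_{31})^× is x ↦ x^7, because 13·7 = 91 = 3·30 + 1 ≡ 1 (mod 30) and x^{30} = 1 for x ≠ 0 (Fermat). So g⁻¹(20) = 20^7 mod 31.
Repeated squaring mod 31: 20^1 ≡ 20, 20^2 ≡ 20² = 400 ≡ 28, 20^4 ≡ 28² = 784 ≡ 9. Since 7 = 4 + 2 + 1, 20^7 ≡ 9·28·20: 9·28 = 252 ≡ 4, then 4·20 = 80 ≡ 18. So 20^7 ≡ 18 (mod 31).
Hence g⁻¹(20) = 18.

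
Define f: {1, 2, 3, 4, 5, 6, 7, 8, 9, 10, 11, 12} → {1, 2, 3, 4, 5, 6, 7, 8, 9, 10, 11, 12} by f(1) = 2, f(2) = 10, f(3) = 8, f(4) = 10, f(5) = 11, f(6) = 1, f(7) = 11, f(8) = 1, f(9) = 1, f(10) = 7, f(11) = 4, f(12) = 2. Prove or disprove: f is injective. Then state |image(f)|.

7

f(2) = 10 = f(4) with 2 ≠ 4, so f is not injective.
The image of f is {1, 2, 4, 7, 8, 10, 11}, which has 7 elements.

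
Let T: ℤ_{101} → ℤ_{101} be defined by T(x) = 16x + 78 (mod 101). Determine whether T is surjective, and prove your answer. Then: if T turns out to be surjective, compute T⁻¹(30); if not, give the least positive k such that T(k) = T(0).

By definition, T is surjective if every y in the codomain equals T(x) for some x in the domain.
Since gcd(16, 101) = 1, 16 is invertible modulo 101. Euclid's algorithm: 101 = 6·16 + 5, 16 = 3·5 + 1; back-substituting gives 1 = 19·16 − 3·101, so 16⁻¹ ≡ 19 (mod 101).
For any y ∈ ℤ_{101}, x = 19(y − 78) mod 101 satisfies T(x) = 16·19(y − 78) + 78 ≡ y (since 16·19 ≡ 1 mod 101). So every y has a preimage.
Thus T is surjective.
Since T is surjective, we find T⁻¹(30): we need 16x ≡ 30 − 78 ≡ 53 (mod 101). Using 16⁻¹ = 19: x ≡ 19·53 = 1007 = 9·101 + 98, so x = 98.
Check: T(98) = 16·98 + 78 = 1646 = 16·101 + 30 ≡ 30 (mod 101).

98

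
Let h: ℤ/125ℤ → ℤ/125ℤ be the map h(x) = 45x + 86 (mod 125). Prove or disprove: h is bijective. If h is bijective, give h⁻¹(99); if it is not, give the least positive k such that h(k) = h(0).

Recall that injectivity means: for all a, b in the domain, h(a) = h(b) implies a = b.
We have gcd(45, 125) = 5 > 1. Taking a = 0 and b = 25: h(0) = 86 and h(25) = 45·25 + 86 = 1211 ≡ 86 (mod 125).
So h(0) = h(25) while 0 ≠ 25, so h is not injective, hence not bijective.
Since h is not bijective, we find the least positive k with h(k) = h(0): this means 45k ≡ 0 (mod 125), i.e. 125 ∣ 45k. Since gcd(45, 125) = 5, dividing through by 5 this holds exactly when 25 ∣ 9k, and as gcd(9, 25) = 1, exactly when 25 ∣ k.
The smallest positive such k is 25.

25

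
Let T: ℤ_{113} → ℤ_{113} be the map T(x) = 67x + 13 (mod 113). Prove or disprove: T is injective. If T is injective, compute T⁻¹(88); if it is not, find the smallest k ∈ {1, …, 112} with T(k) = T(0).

104

Suppose T(x_1) = T(x_2) in ℤ_{113}. Then 67x_1 + 13 ≡ 67x_2 + 13 (mod 113), therefore 67(x_1 − x_2) ≡ 0 (mod 113).
Since gcd(67, 113) = 1, 67 is invertible modulo 113, so x_1 − x_2 ≡ 0 (mod 113), i.e. x_1 = x_2.
Therefore T is injective.
We now compute 67⁻¹ mod 113 explicitly. Euclid's algorithm: 113 = 1·67 + 46, 67 = 1·46 + 21, 46 = 2·21 + 4, 21 = 5·4 + 1; back-substituting gives 1 = 27·67 − 16·113, so 67⁻¹ ≡ 27 (mod 113).
Since T is injective, we find T⁻¹(88): we need 67x ≡ 88 − 13 ≡ 75 (mod 113). Using 67⁻¹ = 27: x ≡ 27·75 = 2025 = 17·113 + 104, so x = 104.
Check: T(104) = 67·104 + 13 = 6981 = 61·113 + 88 ≡ 88 (mod 113).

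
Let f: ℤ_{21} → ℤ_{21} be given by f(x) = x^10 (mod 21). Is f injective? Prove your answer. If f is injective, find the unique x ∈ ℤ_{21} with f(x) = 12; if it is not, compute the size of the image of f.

f(2): Repeated squaring mod 21: 2^1 ≡ 2, 2^2 ≡ 2² = 4, 2^4 ≡ 4² = 16, 2^8 ≡ 16² = 256 ≡ 4. Since 10 = 8 + 2, 2^10 ≡ 4·4: 4·4 = 16. So 2^10 ≡ 16 (mod 21).
f(5): Repeated squaring mod 21: 5^1 ≡ 5, 5^2 ≡ 5² = 25 ≡ 4, 5^4 ≡ 4² = 16, 5^8 ≡ 16² = 256 ≡ 4. Since 10 = 8 + 2, 5^10 ≡ 4·4: 4·4 = 16. So 5^10 ≡ 16 (mod 21).
So f(2) = f(5) = 16 while 2 ≠ 5, therefore f is not injective.
Since f is not injective, we determine |image(f)|. Computing x^10 mod 21 for each x (by repeated squaring, reducing mod 21 at every step), the values f(0), f(1), …, f(20) are: 0, 1, 16, 18, 4, 16, 15, 7, 1, 9, 4, 4, 9, 1, 7, 15, 16, 4, 18, 16, 1.
The distinct values are {0, 1, 4, 7, 9, 15, 16, 18}; there are 8 of them.

8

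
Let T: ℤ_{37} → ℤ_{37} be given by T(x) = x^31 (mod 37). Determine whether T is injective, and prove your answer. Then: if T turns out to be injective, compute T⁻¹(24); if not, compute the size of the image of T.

Since 37 is prime, the nonzero elements of ℤ_{37} form a cyclic group of order 36.
As gcd(31, 36) = 1, raising to the 31st power is a bijection on this group: if a^31 ≡ b^31 then (ab^{−1})^31 = 1, and the only element of order dividing gcd(31, 36) = 1 is 1, so a = b.
With T(0) = 0 this makes T injective on all of ℤ_{37}, hence bijective (finite equal-size domain and codomain). In particular T is injective.
Since T is injective, we find the preimage of 24. The inverse of x ↦ x^31 on (ℤ_{37})^× is x ↦ x^7, because 31·7 = 217 = 6·36 + 1 ≡ 1 (mod 36) and x^{36} = 1 for x ≠ 0 (Fermat). So T⁻¹(24) = 24^7 mod 37.
Repeated squaring mod 37: 24^1 ≡ 24, 24^2 ≡ 24² = 576 ≡ 21, 24^4 ≡ 21² = 441 ≡ 34. Since 7 = 4 + 2 + 1, 24^7 ≡ 34·21·24: 34·21 = 714 ≡ 11, then 11·24 = 264 ≡ 5. So 24^7 ≡ 5 (mod 37).
Hence T⁻¹(24) = 5.

5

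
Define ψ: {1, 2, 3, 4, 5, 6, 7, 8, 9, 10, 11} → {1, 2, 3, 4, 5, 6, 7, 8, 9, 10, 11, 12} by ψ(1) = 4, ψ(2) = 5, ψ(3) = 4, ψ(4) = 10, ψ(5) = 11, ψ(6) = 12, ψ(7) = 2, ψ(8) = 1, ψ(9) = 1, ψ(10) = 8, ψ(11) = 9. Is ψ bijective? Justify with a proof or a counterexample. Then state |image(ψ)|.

ψ(1) = 4 = ψ(3) with 1 ≠ 3, so ψ is not injective, hence not bijective.
The image of ψ is {1, 2, 4, 5, 8, 9, 10, 11, 12}, which has 9 elements.

9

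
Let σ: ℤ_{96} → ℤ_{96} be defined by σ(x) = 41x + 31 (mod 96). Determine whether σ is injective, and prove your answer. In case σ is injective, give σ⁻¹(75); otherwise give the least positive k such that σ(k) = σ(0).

76

If σ(u) = σ(v), then 41u ≡ 41v (mod 96). Because gcd(41, 96) = 1, we may cancel 41 to get u ≡ v (mod 96).
Hence σ is injective.
We now compute 41⁻¹ mod 96 explicitly. Euclid's algorithm: 96 = 2·41 + 14, 41 = 2·14 + 13, 14 = 1·13 + 1; back-substituting gives 1 = 89·41 − 38·96, so 41⁻¹ ≡ 89 (mod 96).
Since σ is injective, we find σ⁻¹(75): we need 41x ≡ 75 − 31 ≡ 44 (mod 96). Using 41⁻¹ = 89: x ≡ 89·44 = 3916 = 40·96 + 76, so x = 76.
Check: σ(76) = 41·76 + 31 = 3147 = 32·96 + 75 ≡ 75 (mod 96).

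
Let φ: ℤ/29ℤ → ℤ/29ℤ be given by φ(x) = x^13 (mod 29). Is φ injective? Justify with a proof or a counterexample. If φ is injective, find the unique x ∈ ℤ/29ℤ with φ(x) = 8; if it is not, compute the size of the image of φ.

Since 29 is prime, the nonzero elements of ℤ/29ℤ form a cyclic group of order 28.
As gcd(13, 28) = 1, raising to the 13th power is a bijection on this group: if s^13 ≡ t^13 then (st^{−1})^13 = 1, and the only element of order dividing gcd(13, 28) = 1 is 1, so s = t.
With φ(0) = 0 this makes φ injective on all of ℤ/29ℤ, hence bijective (finite equal-size domain and codomain). In particular φ is injective.
Since φ is injective, we find the preimage of 8. The inverse of x ↦ x^13 on (ℤ/29ℤ)^× is x ↦ x^13, because 13·13 = 169 = 6·28 + 1 ≡ 1 (mod 28) and x^{28} = 1 for x ≠ 0 (Fermat). So φ⁻¹(8) = 8^13 mod 29.
Repeated squaring mod 29: 8^1 ≡ 8, 8^2 ≡ 8² = 64 ≡ 6, 8^4 ≡ 6² = 36 ≡ 7, 8^8 ≡ 7² = 49 ≡ 20. Since 13 = 8 + 4 + 1, 8^13 ≡ 20·7·8: 20·7 = 140 ≡ 24, then 24·8 = 192 ≡ 18. So 8^13 ≡ 18 (mod 29).
Hence φ⁻¹(8) = 18.

18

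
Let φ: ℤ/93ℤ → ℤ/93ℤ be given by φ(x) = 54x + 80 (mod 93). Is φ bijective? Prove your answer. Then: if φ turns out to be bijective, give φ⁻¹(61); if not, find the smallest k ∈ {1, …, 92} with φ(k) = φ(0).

We have gcd(54, 93) = 3 > 1. Taking x_1 = 0 and x_2 = 31: φ(0) = 80 and φ(31) = 54·31 + 80 = 1754 ≡ 80 (mod 93).
So φ(0) = φ(31) while 0 ≠ 31, thus φ is not injective, hence not bijective.
Since φ is not bijective, we find the least positive k with φ(k) = φ(0): this means 54k ≡ 0 (mod 93), i.e. 93 ∣ 54k. Since gcd(54, 93) = 3, dividing through by 3 this holds exactly when 31 ∣ 18k, and as gcd(18, 31) = 1, exactly when 31 ∣ k.
The smallest positive such k is 31.

31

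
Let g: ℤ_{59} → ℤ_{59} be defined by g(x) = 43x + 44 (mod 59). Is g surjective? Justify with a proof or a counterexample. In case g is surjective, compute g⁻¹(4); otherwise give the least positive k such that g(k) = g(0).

32

Since gcd(43, 59) = 1, 43 is invertible modulo 59. Euclid's algorithm: 59 = 1·43 + 16, 43 = 2·16 + 11, 16 = 1·11 + 5, 11 = 2·5 + 1; back-substituting gives 1 = 11·43 − 8·59, so 43⁻¹ ≡ 11 (mod 59).
Then y ↦ 11(y − 44) is a two-sided inverse to g, so every y ∈ ℤ_{59} has a preimage.
Therefore g is surjective.
Since g is surjective, we find g⁻¹(4): we need 43x ≡ 4 − 44 ≡ 19 (mod 59). Using 43⁻¹ = 11: x ≡ 11·19 = 209 = 3·59 + 32, so x = 32.
Check: g(32) = 43·32 + 44 = 1420 = 24·59 + 4 ≡ 4 (mod 59).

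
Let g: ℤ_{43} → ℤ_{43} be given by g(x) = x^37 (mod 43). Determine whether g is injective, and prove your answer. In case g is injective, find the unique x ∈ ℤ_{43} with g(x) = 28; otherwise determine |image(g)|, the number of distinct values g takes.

Since 43 is prime, the nonzero elements of ℤ_{43} form a cyclic group of order 42.
As gcd(37, 42) = 1, raising to the 37th power is a bijection on this group: if a^37 ≡ b^37 then (ab^{−1})^37 = 1, and the only element of order dividing gcd(37, 42) = 1 is 1, so a = b.
With g(0) = 0 this makes g injective on all of ℤ_{43}, hence bijective (finite equal-size domain and codomain). In particular g is injective.
Since g is injective, we find the preimage of 28. The inverse of x ↦ x^37 on (ℤ_{43})^× is x ↦ x^25, because 37·25 = 925 = 22·42 + 1 ≡ 1 (mod 42) and x^{42} = 1 for x ≠ 0 (Fermat). So g⁻¹(28) = 28^25 mod 43.
Repeated squaring mod 43: 28^1 ≡ 28, 28^2 ≡ 28² = 784 ≡ 10, 28^4 ≡ 10² = 100 ≡ 14, 28^8 ≡ 14² = 196 ≡ 24, 28^16 ≡ 24² = 576 ≡ 17. Since 25 = 16 + 8 + 1, 28^25 ≡ 17·24·28: 17·24 = 408 ≡ 21, then 21·28 = 588 ≡ 29. So 28^25 ≡ 29 (mod 43).
Hence g⁻¹(28) = 29.

29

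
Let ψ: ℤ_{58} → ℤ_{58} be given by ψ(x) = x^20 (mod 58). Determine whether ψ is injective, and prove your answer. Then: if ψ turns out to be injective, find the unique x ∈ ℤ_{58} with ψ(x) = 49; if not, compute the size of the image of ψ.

ψ(3): Repeated squaring mod 58: 3^1 ≡ 3, 3^2 ≡ 3² = 9, 3^4 ≡ 9² = 81 ≡ 23, 3^8 ≡ 23² = 529 ≡ 7, 3^16 ≡ 7² = 49. Since 20 = 16 + 4, 3^20 ≡ 49·23: 49·23 = 1127 ≡ 25. So 3^20 ≡ 25 (mod 58).
ψ(7): Repeated squaring mod 58: 7^1 ≡ 7, 7^2 ≡ 7² = 49, 7^4 ≡ 49² = 2401 ≡ 23, 7^8 ≡ 23² = 529 ≡ 7, 7^16 ≡ 7² = 49. Since 20 = 16 + 4, 7^20 ≡ 49·23: 49·23 = 1127 ≡ 25. So 7^20 ≡ 25 (mod 58).
So ψ(3) = ψ(7) = 25 while 3 ≠ 7, so ψ is not injective.
Since ψ is not injective, we determine |image(ψ)|. Computing x^20 mod 58 for each x (by repeated squaring, reducing mod 58 at every step), the values ψ(0), ψ(1), …, ψ(57) are: 0, 1, 52, 25, 36, 23, 24, 25, 16, 45, 36, 49, 30, 49, 24, 53, 20, 1, 20, 7, 16, 45, 54, 53, 52, 7, 54, 23, 30, 29, 30, 23, 54, 7, 52, 53, 54, 45, 16, 7, 20, 1, 20, 53, 24, 49, 30, 49, 36, 45, 16, 25, 24, 23, 36, 25, 52, 1.
The distinct values are {0, 1, 7, 16, 20, 23, 24, 25, 29, 30, 36, 45, 49, 52, 53, 54}; there are 16 of them.

16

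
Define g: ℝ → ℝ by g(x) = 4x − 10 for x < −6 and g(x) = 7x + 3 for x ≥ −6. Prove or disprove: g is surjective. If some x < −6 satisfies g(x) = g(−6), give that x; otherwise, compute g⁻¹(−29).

Both pieces are strictly increasing (slopes 4 and 7), so each is injective on its own interval.
The left piece maps (−∞, −6) onto (−∞, −34); the right piece maps [−6, ∞) onto [−39, ∞).
The union (−∞, −34) ∪ [−39, ∞) covers ℝ, so g is surjective.
For the follow-up: the images overlap, so an x < −6 with g(x) = g(−6) exists. g(−6) = −39; solving 4x − 10 = −39 for x < −6 gives x = (−39 + 10)/4 = −29/4.

-29/4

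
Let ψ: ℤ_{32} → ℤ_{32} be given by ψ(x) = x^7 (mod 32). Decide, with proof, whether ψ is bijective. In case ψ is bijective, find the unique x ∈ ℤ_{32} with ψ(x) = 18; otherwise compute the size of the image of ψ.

ψ(0) = 0^7 = 0.
ψ(2): Repeated squaring mod 32: 2^1 ≡ 2, 2^2 ≡ 2² = 4, 2^4 ≡ 4² = 16. Since 7 = 4 + 2 + 1, 2^7 ≡ 16·4·2: 16·4 = 64 ≡ 0, then 0·2 = 0. So 2^7 ≡ 0 (mod 32).
So ψ(0) = ψ(2) = 0 while 0 ≠ 2, therefore ψ is not injective, hence not bijective.
Since ψ is not bijective, we determine |image(ψ)|. Computing x^7 mod 32 for each x (by repeated squaring, reducing mod 32 at every step), the values ψ(0), ψ(1), …, ψ(31) are: 0, 1, 0, 11, 0, 13, 0, 23, 0, 25, 0, 3, 0, 5, 0, 15, 0, 17, 0, 27, 0, 29, 0, 7, 0, 9, 0, 19, 0, 21, 0, 31.
The distinct values are {0, 1, 3, 5, 7, 9, 11, 13, 15, 17, 19, 21, 23, 25, 27, 29, 31}; there are 17 of them.

17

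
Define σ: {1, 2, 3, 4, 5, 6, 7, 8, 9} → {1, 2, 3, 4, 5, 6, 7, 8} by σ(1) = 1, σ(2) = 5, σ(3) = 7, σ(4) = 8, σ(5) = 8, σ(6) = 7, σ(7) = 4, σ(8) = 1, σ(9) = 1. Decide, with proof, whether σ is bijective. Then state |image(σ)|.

σ(4) = 8 = σ(5) with 4 ≠ 5, so σ is not injective, hence not bijective.
The image of σ is {1, 4, 5, 7, 8}, which has 5 elements.

5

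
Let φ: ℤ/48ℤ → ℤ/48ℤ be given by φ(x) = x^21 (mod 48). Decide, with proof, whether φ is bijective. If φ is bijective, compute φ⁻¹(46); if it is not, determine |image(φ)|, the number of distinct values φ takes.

φ(0) = 0^21 = 0.
φ(6): Repeated squaring mod 48: 6^1 ≡ 6, 6^2 ≡ 6² = 36, 6^4 ≡ 36² = 1296 ≡ 0, 6^8 ≡ 0² = 0, 6^16 ≡ 0² = 0. Since 21 = 16 + 4 + 1, 6^21 ≡ 0·0·6: 0·0 = 0, then 0·6 = 0. So 6^21 ≡ 0 (mod 48).
So φ(0) = φ(6) = 0 while 0 ≠ 6, hence φ is not injective, hence not bijective.
Since φ is not bijective, we determine |image(φ)|. Computing x^21 mod 48 for each x (by repeated squaring, reducing mod 48 at every step), the values φ(0), φ(1), …, φ(47) are: 0, 1, 32, 3, 16, 5, 0, 7, 32, 9, 16, 11, 0, 13, 32, 15, 16, 17, 0, 19, 32, 21, 16, 23, 0, 25, 32, 27, 16, 29, 0, 31, 32, 33, 16, 35, 0, 37, 32, 39, 16, 41, 0, 43, 32, 45, 16, 47.
The distinct values are {0, 1, 3, 5, 7, 9, 11, 13, 15, 16, 17, 19, 21, 23, 25, 27, 29, 31, 32, 33, 35, 37, 39, 41, 43, 45, 47}; there are 27 of them.

27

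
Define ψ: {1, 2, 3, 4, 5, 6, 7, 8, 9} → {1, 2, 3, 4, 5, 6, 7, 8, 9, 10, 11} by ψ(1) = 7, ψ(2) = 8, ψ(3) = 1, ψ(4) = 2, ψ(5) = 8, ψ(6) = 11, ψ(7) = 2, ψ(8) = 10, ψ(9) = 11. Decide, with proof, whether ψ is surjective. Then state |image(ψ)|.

6

No element maps to 3, so ψ is not surjective.
The image of ψ is {1, 2, 7, 8, 10, 11}, which has 6 elements.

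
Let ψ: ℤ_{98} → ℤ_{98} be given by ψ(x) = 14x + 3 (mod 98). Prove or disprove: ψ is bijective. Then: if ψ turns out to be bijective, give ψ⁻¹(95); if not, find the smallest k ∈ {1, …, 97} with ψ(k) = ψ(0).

We have gcd(14, 98) = 14 > 1. Taking u = 0 and v = 7: ψ(0) = 3 and ψ(7) = 14·7 + 3 = 101 ≡ 3 (mod 98).
So ψ(0) = ψ(7) while 0 ≠ 7, thus ψ is not injective, hence not bijective.
Since ψ is not bijective, we find the least positive k with ψ(k) = ψ(0): this means 14k ≡ 0 (mod 98), i.e. 98 ∣ 14k. Since gcd(14, 98) = 14, dividing through by 14 this holds exactly when 7 ∣ k.
The smallest positive such k is 7.

7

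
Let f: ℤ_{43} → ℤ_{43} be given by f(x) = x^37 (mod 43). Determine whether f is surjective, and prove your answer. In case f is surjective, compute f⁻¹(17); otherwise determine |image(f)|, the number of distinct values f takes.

Since 43 is prime, the nonzero elements of ℤ_{43} form a cyclic group of order 42.
As gcd(37, 42) = 1, raising to the 37th power is a bijection on this group: if a^37 ≡ b^37 then (ab^{−1})^37 = 1, and the only element of order dividing gcd(37, 42) = 1 is 1, so a = b.
With f(0) = 0 this makes f injective on all of ℤ_{43}, hence bijective (finite equal-size domain and codomain). In particular f is surjective.
Since f is surjective, we find the preimage of 17. The inverse of x ↦ x^37 on (ℤ_{43})^× is x ↦ x^25, because 37·25 = 925 = 22·42 + 1 ≡ 1 (mod 42) and x^{42} = 1 for x ≠ 0 (Fermat). So f⁻¹(17) = 17^25 mod 43.
Repeated squaring mod 43: 17^1 ≡ 17, 17^2 ≡ 17² = 289 ≡ 31, 17^4 ≡ 31² = 961 ≡ 15, 17^8 ≡ 15² = 225 ≡ 10, 17^16 ≡ 10² = 100 ≡ 14. Since 25 = 16 + 8 + 1, 17^25 ≡ 14·10·17: 14·10 = 140 ≡ 11, then 11·17 = 187 ≡ 15. So 17^25 ≡ 15 (mod 43).
Hence f⁻¹(17) = 15.

15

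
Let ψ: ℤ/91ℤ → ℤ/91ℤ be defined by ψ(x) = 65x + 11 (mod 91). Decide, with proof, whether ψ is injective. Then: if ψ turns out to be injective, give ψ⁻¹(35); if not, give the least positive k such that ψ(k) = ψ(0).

Recall: ψ is injective if ψ(a) = ψ(b) implies a = b.
We have gcd(65, 91) = 13 > 1. Taking a = 0 and b = 7: ψ(0) = 11 and ψ(7) = 65·7 + 11 = 466 ≡ 11 (mod 91).
So ψ(0) = ψ(7) while 0 ≠ 7, therefore ψ is not injective.
Since ψ is not injective, we find the least positive k with ψ(k) = ψ(0): this means 65k ≡ 0 (mod 91), i.e. 91 ∣ 65k. Since gcd(65, 91) = 13, dividing through by 13 this holds exactly when 7 ∣ 5k, and as gcd(5, 7) = 1, exactly when 7 ∣ k.
The smallest positive such k is 7.

7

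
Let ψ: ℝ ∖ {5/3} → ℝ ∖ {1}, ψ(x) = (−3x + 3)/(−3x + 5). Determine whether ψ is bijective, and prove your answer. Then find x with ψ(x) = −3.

Suppose ψ(a) = ψ(b). Cross-multiplying: (−3a + 3)(−3b + 5) = (−3b + 3)(−3a + 5).
Expanding both sides and cancelling the symmetric terms leaves −6·(a − b) = 0. Since −6 ≠ 0, a = b. So ψ is injective.
For any y ≠ 1, solving y(−3x + 5) = −3x + 3 for x gives a well-defined x ≠ 5/3. So ψ is surjective.
Hence ψ is bijective.
Solving ψ(x) = −3: cross-multiplying gives −3x + 3 = −3(−3x + 5), which rearranges to −12x = −18, so x = 3/2.

3/2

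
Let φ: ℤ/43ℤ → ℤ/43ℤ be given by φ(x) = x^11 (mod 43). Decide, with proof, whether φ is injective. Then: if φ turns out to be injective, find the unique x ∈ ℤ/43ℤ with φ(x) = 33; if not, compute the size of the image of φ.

Since 43 is prime, the nonzero elements of ℤ/43ℤ form a cyclic group of order 42.
As gcd(11, 42) = 1, raising to the 11th power is a bijection on this group: if u^11 ≡ v^11 then (uv^{−1})^11 = 1, and the only element of order dividing gcd(11, 42) = 1 is 1, so u = v.
With φ(0) = 0 this makes φ injective on all of ℤ/43ℤ, hence bijective (finite equal-size domain and codomain). In particular φ is injective.
Since φ is injective, we find the preimage of 33. The inverse of x ↦ x^11 on (ℤ/43ℤ)^× is x ↦ x^23, because 11·23 = 253 = 6·42 + 1 ≡ 1 (mod 42) and x^{42} = 1 for x ≠ 0 (Fermat). So φ⁻¹(33) = 33^23 mod 43.
Repeated squaring mod 43: 33^1 ≡ 33, 33^2 ≡ 33² = 1089 ≡ 14, 33^4 ≡ 14² = 196 ≡ 24, 33^8 ≡ 24² = 576 ≡ 17, 33^16 ≡ 17² = 289 ≡ 31. Since 23 = 16 + 4 + 2 + 1, 33^23 ≡ 31·24·14·33: 31·24 = 744 ≡ 13, then 13·14 = 182 ≡ 10, then 10·33 = 330 ≡ 29. So 33^23 ≡ 29 (mod 43).
Hence φ⁻¹(33) = 29.

29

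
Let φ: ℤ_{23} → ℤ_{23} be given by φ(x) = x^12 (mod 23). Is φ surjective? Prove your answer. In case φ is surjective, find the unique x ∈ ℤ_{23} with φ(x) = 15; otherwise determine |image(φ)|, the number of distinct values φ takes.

12

φ(11): Repeated squaring mod 23: 11^1 ≡ 11, 11^2 ≡ 11² = 121 ≡ 6, 11^4 ≡ 6² = 36 ≡ 13, 11^8 ≡ 13² = 169 ≡ 8. Since 12 = 8 + 4, 11^12 ≡ 8·13: 8·13 = 104 ≡ 12. So 11^12 ≡ 12 (mod 23).
φ(12): Repeated squaring mod 23: 12^1 ≡ 12, 12^2 ≡ 12² = 144 ≡ 6, 12^4 ≡ 6² = 36 ≡ 13, 12^8 ≡ 13² = 169 ≡ 8. Since 12 = 8 + 4, 12^12 ≡ 8·13: 8·13 = 104 ≡ 12. So 12^12 ≡ 12 (mod 23).
So φ(11) = φ(12) = 12 while 11 ≠ 12, therefore φ is not injective.
A non-injective map from the 23-element set ℤ_{23} to itself takes at most 22 distinct values, so it cannot be surjective. So φ is not surjective.
Since φ is not surjective, we determine |image(φ)|. Computing x^12 mod 23 for each x (by repeated squaring, reducing mod 23 at every step), the values φ(0), φ(1), …, φ(22) are: 0, 1, 2, 3, 4, 18, 6, 16, 8, 9, 13, 12, 12, 13, 9, 8, 16, 6, 18, 4, 3, 2, 1.
The distinct values are {0, 1, 2, 3, 4, 6, 8, 9, 12, 13, 16, 18}; there are 12 of them.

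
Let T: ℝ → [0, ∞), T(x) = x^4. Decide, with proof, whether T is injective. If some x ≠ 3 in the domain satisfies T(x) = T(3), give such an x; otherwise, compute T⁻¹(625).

T(3) = 81 = (−3)^4 = T(−3) (since 4 is even), with 3 ≠ −3. So T is not injective.
For the follow-up, such an x exists: taking x = −3 ∈ ℝ gives T(−3) = 81 = T(3) with −3 ≠ 3.

-3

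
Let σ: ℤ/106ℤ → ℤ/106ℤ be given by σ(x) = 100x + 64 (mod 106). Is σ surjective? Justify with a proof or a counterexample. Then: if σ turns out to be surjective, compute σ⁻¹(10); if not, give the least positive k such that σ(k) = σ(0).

Since gcd(100, 106) = 2, we have 100x ≡ 0 (mod 2) for all x, so σ(x) ≡ 0 (mod 2).
But 1 ≢ 0 (mod 2), so 1 ∈ ℤ/106ℤ has no preimage. Hence σ is not surjective.
Since σ is not surjective, we find the least positive k with σ(k) = σ(0): this means 100k ≡ 0 (mod 106), i.e. 106 ∣ 100k. Since gcd(100, 106) = 2, dividing through by 2 this holds exactly when 53 ∣ 50k, and as gcd(50, 53) = 1, exactly when 53 ∣ k.
The smallest positive such k is 53.

53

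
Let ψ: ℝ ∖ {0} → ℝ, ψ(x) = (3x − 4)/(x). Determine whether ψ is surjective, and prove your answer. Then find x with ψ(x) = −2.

If ψ(x) = 3, cross-multiplying gives 1(3x − 4) = 3(x), which simplifies to −4 = 0 — false.  So 3 has no preimage and ψ is not surjective.
Solving ψ(x) = −2: cross-multiplying gives 3x − 4 = −2(x), which rearranges to 5x = 4, so x = 4/5.

4/5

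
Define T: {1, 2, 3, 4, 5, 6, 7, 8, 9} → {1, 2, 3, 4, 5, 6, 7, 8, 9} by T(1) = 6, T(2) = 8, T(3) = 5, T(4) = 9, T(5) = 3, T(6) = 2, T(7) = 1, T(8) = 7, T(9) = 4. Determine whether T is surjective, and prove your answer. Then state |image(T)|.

Every element of the codomain has a preimage: 1 = T(7), 2 = T(6), 3 = T(5), 4 = T(9), 5 = T(3), 6 = T(1), 7 = T(8), 8 = T(2), 9 = T(4).
Hence T is surjective.
The image of T is {1, 2, 3, 4, 5, 6, 7, 8, 9}, which has 9 elements.

9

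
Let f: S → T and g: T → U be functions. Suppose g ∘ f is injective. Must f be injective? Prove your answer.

Suppose f(s) = f(t). Applying g: (g ∘ f)(s) = (g ∘ f)(t). Since g ∘ f is injective, s = t. So f is injective.

injective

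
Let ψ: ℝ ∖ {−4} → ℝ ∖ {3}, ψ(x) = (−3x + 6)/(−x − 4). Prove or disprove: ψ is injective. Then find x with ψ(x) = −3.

-1

Suppose ψ(a) = ψ(b). Cross-multiplying: (−3a + 6)(−b − 4) = (−3b + 6)(−a − 4).
Expanding both sides and cancelling the symmetric terms leaves 18·(a − b) = 0. Since 18 ≠ 0, a = b. Hence ψ is injective.
Solving ψ(x) = −3: cross-multiplying gives −3x + 6 = −3(−x − 4), which rearranges to −6x = 6, so x = −1.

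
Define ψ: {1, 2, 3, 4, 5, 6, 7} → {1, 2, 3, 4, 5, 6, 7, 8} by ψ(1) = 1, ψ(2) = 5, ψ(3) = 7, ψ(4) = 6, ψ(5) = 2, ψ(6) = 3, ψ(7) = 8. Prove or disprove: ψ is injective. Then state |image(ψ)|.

7

The values ψ(1), …, ψ(7) are 1, 5, 7, 6, 2, 3, 8 — all distinct.
So ψ(u) = ψ(v) only when u = v, and ψ is injective.
The image of ψ is {1, 2, 3, 5, 6, 7, 8}, which has 7 elements.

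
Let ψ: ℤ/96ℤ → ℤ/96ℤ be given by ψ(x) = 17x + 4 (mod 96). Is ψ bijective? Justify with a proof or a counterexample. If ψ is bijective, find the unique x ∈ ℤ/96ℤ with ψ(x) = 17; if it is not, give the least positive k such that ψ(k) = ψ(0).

Suppose ψ(u) = ψ(v) in ℤ/96ℤ. Then 17u + 4 ≡ 17v + 4 (mod 96), so 17(u − v) ≡ 0 (mod 96).
Since gcd(17, 96) = 1, 17 is invertible modulo 96, therefore u − v ≡ 0 (mod 96), i.e. u = v.
We now compute 17⁻¹ mod 96 explicitly. Euclid's algorithm: 96 = 5·17 + 11, 17 = 1·11 + 6, 11 = 1·6 + 5, 6 = 1·5 + 1; back-substituting gives 1 = 17·17 − 3·96, so 17⁻¹ ≡ 17 (mod 96).
For any y ∈ ℤ/96ℤ, x = 17(y − 4) mod 96 satisfies ψ(x) = 17·17(y − 4) + 4 ≡ y (since 17·17 ≡ 1 mod 96). So every y has a preimage.
So ψ is bijective.
Since ψ is bijective, we find ψ⁻¹(17): we need 17x ≡ 17 − 4 ≡ 13 (mod 96). Using 17⁻¹ = 17: x ≡ 17·13 = 221 = 2·96 + 29, so x = 29.
Check: ψ(29) = 17·29 + 4 = 497 = 5·96 + 17 ≡ 17 (mod 96).

29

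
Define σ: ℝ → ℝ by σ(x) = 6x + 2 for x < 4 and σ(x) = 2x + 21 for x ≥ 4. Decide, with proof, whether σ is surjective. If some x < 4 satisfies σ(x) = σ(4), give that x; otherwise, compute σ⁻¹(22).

10/3

Both pieces are strictly increasing (slopes 6 and 2), so each is injective on its own interval.
The left piece maps (−∞, 4) onto (−∞, 26); the right piece maps [4, ∞) onto [29, ∞).
The union (−∞, 26) ∪ [29, ∞) omits the interval between 26 and 29; in particular 26 has no preimage. So σ is not surjective.
Because the two images are disjoint, no x < 4 has σ(x) = σ(4), so we compute σ⁻¹(22): 22 lies in (−∞, 26), so solve 6x + 2 = 22: x = (22 − 2)/6 = 10/3.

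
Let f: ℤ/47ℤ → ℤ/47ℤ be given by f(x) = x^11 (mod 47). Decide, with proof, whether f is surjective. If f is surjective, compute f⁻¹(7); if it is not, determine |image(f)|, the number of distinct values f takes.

Since 47 is prime, the nonzero elements of ℤ/47ℤ form a cyclic group of order 46.
As gcd(11, 46) = 1, raising to the 11th power is a bijection on this group: if a^11 ≡ b^11 then (ab^{−1})^11 = 1, and the only element of order dividing gcd(11, 46) = 1 is 1, so a = b.
With f(0) = 0 this makes f injective on all of ℤ/47ℤ, hence bijective (finite equal-size domain and codomain). In particular f is surjective.
Since f is surjective, we find the preimage of 7. The inverse of x ↦ x^11 on (ℤ/47ℤ)^× is x ↦ x^21, because 11·21 = 231 = 5·46 + 1 ≡ 1 (mod 46) and x^{46} = 1 for x ≠ 0 (Fermat). So f⁻¹(7) = 7^21 mod 47.
Repeated squaring mod 47: 7^1 ≡ 7, 7^2 ≡ 7² = 49 ≡ 2, 7^4 ≡ 2² = 4, 7^8 ≡ 4² = 16, 7^16 ≡ 16² = 256 ≡ 21. Since 21 = 16 + 4 + 1, 7^21 ≡ 21·4·7: 21·4 = 84 ≡ 37, then 37·7 = 259 ≡ 24. So 7^21 ≡ 24 (mod 47).
Hence f⁻¹(7) = 24.

24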